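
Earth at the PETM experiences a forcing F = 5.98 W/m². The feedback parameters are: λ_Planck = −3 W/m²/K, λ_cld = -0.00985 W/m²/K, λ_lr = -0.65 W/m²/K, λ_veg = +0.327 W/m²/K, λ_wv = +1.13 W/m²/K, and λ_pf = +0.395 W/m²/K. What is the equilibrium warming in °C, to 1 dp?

Net feedback parameter λ = (−3) + (-0.00985) + (-0.65) + (+0.327) + (+1.13) + (+0.395) = -1.80785 W/m²/K.
ΔT = −F/λ = −5.98/(-1.80785) = 3.3 °C.

3.3 °C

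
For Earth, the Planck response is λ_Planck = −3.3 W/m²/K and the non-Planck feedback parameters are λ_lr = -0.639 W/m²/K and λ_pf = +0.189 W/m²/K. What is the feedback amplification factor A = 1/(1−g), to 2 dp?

0.88

Convert to gains: g_lr = -0.639/3.3 = -0.1936; g_pf = 0.189/3.3 = 0.05727.
Total gain g = -0.13633.
A = 1/(1 + 0.13633) = 0.88.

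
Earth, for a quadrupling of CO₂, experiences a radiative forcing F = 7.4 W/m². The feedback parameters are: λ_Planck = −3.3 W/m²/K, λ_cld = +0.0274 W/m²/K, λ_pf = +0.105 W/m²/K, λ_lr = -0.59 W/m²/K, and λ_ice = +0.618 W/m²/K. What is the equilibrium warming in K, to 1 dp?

2.4 K

Net feedback parameter λ = (−3.3) + (+0.0274) + (+0.105) + (-0.59) + (+0.618) = -3.1396 W/m²/K.
ΔT = −F/λ = −7.4/(-3.1396) = 2.4 K.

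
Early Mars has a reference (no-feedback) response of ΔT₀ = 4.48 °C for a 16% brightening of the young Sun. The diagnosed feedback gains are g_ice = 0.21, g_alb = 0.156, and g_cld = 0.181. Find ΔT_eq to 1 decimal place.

Total gain g = 0.21 + 0.156 + 0.181 = 0.547.
Amplification A = 1/(1 − 0.547) = 2.208.
ΔT = 4.48 × 2.208 = 9.9 °C.

9.9 °C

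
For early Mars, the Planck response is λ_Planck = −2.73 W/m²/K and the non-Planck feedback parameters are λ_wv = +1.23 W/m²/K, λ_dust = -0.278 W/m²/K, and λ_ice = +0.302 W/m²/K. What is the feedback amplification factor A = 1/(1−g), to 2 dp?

Convert to gains: g_wv = 1.23/2.73 = 0.4505; g_dust = -0.278/2.73 = -0.1018; g_ice = 0.302/2.73 = 0.1106.
Total gain g = 0.4593.
A = 1/(1 − 0.4593) = 1.85.

1.85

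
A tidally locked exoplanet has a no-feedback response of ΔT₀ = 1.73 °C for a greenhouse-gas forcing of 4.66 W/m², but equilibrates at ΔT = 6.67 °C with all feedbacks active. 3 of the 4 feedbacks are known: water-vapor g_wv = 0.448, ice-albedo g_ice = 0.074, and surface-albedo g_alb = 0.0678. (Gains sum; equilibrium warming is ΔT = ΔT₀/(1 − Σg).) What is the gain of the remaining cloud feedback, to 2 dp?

0.15

Amplification A = ΔT/ΔT₀ = 6.67/1.73 = 3.855.
Total gain g = 1 − 1/A = 1 − 1/3.855 = 0.7406.
Known gains sum to 0.448 + 0.074 + 0.0678 = 0.5898.
g_cld = 0.7406 − 0.5898 = 0.15.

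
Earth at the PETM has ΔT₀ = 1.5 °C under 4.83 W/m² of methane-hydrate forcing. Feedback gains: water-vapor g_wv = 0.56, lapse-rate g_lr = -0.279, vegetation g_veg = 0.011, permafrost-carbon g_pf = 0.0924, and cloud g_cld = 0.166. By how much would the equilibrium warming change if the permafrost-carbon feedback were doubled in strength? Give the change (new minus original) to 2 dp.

0.86 °C

Original: g = 0.5504, ΔT = 1.5/(1−0.5504) = 3.3363 °C.
With doubled permafrost-carbon: g' = 0.6428, ΔT' = 1.5/(1−0.6428) = 4.1993 °C.
Change = 4.1993 − 3.3363 = 0.86 °C.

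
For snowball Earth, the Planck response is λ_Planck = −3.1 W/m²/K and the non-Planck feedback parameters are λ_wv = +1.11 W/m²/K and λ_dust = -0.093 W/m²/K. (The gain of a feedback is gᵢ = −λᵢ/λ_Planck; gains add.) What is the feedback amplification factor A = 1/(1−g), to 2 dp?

1.49

Convert to gains: g_wv = 1.11/3.1 = 0.3581; g_dust = -0.093/3.1 = -0.03.
Total gain g = 0.3281.
A = 1/(1 − 0.3281) = 1.49.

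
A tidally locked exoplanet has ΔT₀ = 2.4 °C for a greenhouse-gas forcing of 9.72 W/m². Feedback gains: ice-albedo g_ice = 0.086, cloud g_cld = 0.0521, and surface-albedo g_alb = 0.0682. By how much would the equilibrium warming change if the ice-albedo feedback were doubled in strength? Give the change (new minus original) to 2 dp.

0.37 °C

Original: g = 0.2063, ΔT = 2.4/(1−0.2063) = 3.0238 °C.
With doubled ice-albedo: g' = 0.2923, ΔT' = 2.4/(1−0.2923) = 3.3913 °C.
Change = 3.3913 − 3.0238 = 0.37 °C.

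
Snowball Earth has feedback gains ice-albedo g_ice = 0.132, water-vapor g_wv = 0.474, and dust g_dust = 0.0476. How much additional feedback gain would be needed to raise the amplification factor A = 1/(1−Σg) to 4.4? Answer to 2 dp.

0.12

Current total gain = 0.6536.
Target gain for A = 4.4: g* = 1 − 1/4.4 = 0.7727.
Additional gain needed = 0.7727 − 0.6536 = 0.12.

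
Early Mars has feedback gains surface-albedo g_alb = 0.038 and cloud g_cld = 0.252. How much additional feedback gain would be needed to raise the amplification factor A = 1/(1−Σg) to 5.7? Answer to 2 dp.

Current total gain = 0.29.
Target gain for A = 5.7: g* = 1 − 1/5.7 = 0.8246.
Additional gain needed = 0.8246 − 0.29 = 0.53.

0.53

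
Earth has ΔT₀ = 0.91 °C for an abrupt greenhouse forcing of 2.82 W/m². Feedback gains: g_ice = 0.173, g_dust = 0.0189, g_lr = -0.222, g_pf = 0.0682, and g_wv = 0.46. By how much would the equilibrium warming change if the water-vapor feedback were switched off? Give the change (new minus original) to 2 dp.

-0.87 °C

Original: g = 0.4981, ΔT = 0.91/(1−0.4981) = 1.8131 °C.
Without water-vapor: g' = 0.0381, ΔT' = 0.91/(1−0.0381) = 0.9460 °C.
Change = 0.9460 − 1.8131 = -0.87 °C.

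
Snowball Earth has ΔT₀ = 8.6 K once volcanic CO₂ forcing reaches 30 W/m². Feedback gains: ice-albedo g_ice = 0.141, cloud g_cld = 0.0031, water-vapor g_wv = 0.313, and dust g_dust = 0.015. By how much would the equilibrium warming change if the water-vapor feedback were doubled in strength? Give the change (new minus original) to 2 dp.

23.73 K

Original: g = 0.4721, ΔT = 8.6/(1−0.4721) = 16.2910 K.
With doubled water-vapor: g' = 0.7851, ΔT' = 8.6/(1−0.7851) = 40.0186 K.
Change = 40.0186 − 16.2910 = 23.73 K.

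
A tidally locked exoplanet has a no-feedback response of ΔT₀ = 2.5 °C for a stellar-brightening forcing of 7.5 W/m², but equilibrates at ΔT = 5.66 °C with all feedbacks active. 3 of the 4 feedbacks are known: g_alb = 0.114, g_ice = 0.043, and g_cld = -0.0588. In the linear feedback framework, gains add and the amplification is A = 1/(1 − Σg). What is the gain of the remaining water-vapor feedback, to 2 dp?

0.46

Amplification A = ΔT/ΔT₀ = 5.66/2.5 = 2.264.
Total gain g = 1 − 1/A = 1 − 1/2.264 = 0.5583.
Known gains sum to 0.114 + 0.043 − 0.0588 = 0.0982.
g_wv = 0.5583 − 0.0982 = 0.46.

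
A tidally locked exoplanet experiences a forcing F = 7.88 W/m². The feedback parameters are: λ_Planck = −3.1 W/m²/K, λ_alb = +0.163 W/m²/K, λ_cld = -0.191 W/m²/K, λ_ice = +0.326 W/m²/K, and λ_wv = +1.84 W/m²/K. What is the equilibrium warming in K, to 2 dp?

8.19 K

Net feedback parameter λ = (−3.1) + (+0.163) + (-0.191) + (+0.326) + (+1.84) = -0.962 W/m²/K.
ΔT = −F/λ = −7.88/(-0.962) = 8.19 K.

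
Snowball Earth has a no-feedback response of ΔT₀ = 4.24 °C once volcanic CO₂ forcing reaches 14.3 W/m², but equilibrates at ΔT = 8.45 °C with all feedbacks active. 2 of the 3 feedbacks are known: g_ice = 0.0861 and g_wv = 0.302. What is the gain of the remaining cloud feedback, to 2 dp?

0.11

Amplification A = ΔT/ΔT₀ = 8.45/4.24 = 1.993.
Total gain g = 1 − 1/A = 1 − 1/1.993 = 0.4982.
Known gains sum to 0.0861 + 0.302 = 0.3881.
g_cld = 0.4982 − 0.3881 = 0.11.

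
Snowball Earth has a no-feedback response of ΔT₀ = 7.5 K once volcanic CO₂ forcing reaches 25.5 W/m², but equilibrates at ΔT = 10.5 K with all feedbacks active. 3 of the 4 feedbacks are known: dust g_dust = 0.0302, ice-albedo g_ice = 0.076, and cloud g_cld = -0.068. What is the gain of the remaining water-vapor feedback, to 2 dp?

Amplification A = ΔT/ΔT₀ = 10.5/7.5 = 1.4.
Total gain g = 1 − 1/A = 1 − 1/1.4 = 0.2857.
Known gains sum to 0.0302 + 0.076 − 0.068 = 0.0382.
g_wv = 0.2857 − 0.0382 = 0.25.

0.25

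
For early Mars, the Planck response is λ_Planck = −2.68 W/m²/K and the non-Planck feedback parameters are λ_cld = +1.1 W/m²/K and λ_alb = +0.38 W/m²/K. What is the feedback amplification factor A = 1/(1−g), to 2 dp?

2.23

Convert to gains: g_cld = 1.1/2.68 = 0.4104; g_alb = 0.38/2.68 = 0.1418.
Total gain g = 0.5522.
A = 1/(1 − 0.5522) = 2.23.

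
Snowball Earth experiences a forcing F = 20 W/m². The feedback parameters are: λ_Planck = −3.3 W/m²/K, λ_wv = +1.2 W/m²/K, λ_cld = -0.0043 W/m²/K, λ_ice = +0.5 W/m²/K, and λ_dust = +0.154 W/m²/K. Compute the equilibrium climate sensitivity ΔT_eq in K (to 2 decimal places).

13.79 K

Net feedback parameter λ = (−3.3) + (+1.2) + (-0.0043) + (+0.5) + (+0.154) = -1.4503 W/m²/K.
ΔT = −F/λ = −20/(-1.4503) = 13.79 K.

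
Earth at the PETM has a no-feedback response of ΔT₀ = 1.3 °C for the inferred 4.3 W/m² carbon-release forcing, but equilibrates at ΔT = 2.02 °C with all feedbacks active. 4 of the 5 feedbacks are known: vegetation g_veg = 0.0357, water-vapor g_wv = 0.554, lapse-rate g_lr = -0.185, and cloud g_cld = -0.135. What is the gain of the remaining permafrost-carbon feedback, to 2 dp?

Amplification A = ΔT/ΔT₀ = 2.02/1.3 = 1.554.
Total gain g = 1 − 1/A = 1 − 1/1.554 = 0.3565.
Known gains sum to 0.0357 + 0.554 − 0.185 − 0.135 = 0.2697.
g_pf = 0.3565 − 0.2697 = 0.09.

0.09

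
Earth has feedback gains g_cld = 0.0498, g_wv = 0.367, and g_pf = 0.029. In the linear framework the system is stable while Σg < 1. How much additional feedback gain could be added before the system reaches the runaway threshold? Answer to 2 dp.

0.55

Current total gain = 0.0498 + 0.367 + 0.029 = 0.4458.
Margin to runaway = 1 − 0.4458 = 0.55.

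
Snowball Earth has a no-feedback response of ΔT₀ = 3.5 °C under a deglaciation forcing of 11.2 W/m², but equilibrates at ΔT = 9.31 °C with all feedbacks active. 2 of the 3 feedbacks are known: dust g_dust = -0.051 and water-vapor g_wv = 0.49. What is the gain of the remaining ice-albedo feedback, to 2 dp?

0.19

Amplification A = ΔT/ΔT₀ = 9.31/3.5 = 2.66.
Total gain g = 1 − 1/A = 1 − 1/2.66 = 0.6241.
Known gains sum to -0.051 + 0.49 = 0.439.
g_ice = 0.6241 − 0.439 = 0.19.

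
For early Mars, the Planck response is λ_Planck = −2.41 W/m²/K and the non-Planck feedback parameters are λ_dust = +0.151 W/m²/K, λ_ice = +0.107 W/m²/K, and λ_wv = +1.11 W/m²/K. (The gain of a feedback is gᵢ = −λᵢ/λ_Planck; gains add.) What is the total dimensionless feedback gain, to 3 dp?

0.568

Convert to gains: g_dust = 0.151/2.41 = 0.06266; g_ice = 0.107/2.41 = 0.0444; g_wv = 1.11/2.41 = 0.4606.
Total gain g = 0.56766.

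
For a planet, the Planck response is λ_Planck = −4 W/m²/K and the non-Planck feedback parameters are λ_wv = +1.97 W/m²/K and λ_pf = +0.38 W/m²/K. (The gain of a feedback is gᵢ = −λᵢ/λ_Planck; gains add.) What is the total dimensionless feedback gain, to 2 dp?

0.59

Convert to gains: g_wv = 1.97/4 = 0.4925; g_pf = 0.38/4 = 0.095.
Total gain g = 0.5875.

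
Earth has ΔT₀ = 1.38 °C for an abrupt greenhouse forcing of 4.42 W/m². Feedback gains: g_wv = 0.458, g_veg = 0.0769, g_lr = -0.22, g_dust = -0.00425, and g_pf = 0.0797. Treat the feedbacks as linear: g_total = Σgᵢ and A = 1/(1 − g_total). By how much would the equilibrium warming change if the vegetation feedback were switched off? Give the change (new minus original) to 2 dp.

Original: g = 0.39035, ΔT = 1.38/(1−0.39035) = 2.2636 °C.
Without vegetation: g' = 0.31345, ΔT' = 1.38/(1−0.31345) = 2.0101 °C.
Change = 2.0101 − 2.2636 = -0.25 °C.

-0.25 °C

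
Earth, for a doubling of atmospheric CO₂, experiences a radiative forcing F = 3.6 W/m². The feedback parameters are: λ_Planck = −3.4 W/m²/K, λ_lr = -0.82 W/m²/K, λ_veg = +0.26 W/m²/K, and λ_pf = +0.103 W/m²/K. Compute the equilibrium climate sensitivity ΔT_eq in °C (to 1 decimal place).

0.9 °C

Net feedback parameter λ = (−3.4) + (-0.82) + (+0.26) + (+0.103) = -3.857 W/m²/K.
ΔT = −F/λ = −3.6/(-3.857) = 0.9 °C.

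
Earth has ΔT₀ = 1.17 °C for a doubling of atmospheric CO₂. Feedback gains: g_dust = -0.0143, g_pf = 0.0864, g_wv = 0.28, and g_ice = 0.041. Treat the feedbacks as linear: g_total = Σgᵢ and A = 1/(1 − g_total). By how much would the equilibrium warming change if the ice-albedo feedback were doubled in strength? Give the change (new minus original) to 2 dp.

Original: g = 0.3931, ΔT = 1.17/(1−0.3931) = 1.9278 °C.
With doubled ice-albedo: g' = 0.4341, ΔT' = 1.17/(1−0.4341) = 2.0675 °C.
Change = 2.0675 − 1.9278 = 0.14 °C.

0.14 °C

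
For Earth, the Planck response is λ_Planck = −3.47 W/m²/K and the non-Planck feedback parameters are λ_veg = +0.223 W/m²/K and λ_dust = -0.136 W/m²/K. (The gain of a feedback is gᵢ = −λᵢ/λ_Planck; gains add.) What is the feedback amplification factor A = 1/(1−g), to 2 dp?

Convert to gains: g_veg = 0.223/3.47 = 0.06427; g_dust = -0.136/3.47 = -0.03919.
Total gain g = 0.02508.
A = 1/(1 − 0.02508) = 1.03.

1.03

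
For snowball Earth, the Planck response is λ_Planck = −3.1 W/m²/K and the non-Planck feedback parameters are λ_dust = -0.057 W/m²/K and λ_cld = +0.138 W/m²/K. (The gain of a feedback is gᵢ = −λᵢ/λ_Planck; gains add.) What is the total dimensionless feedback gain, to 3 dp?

0.026

Convert to gains: g_dust = -0.057/3.1 = -0.01839; g_cld = 0.138/3.1 = 0.04452.
Total gain g = 0.02613.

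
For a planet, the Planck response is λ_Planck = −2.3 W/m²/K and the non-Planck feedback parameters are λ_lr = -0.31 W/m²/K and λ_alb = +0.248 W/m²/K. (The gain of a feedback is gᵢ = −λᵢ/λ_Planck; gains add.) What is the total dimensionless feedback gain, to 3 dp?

-0.027

Convert to gains: g_lr = -0.31/2.3 = -0.1348; g_alb = 0.248/2.3 = 0.1078.
Total gain g = -0.027.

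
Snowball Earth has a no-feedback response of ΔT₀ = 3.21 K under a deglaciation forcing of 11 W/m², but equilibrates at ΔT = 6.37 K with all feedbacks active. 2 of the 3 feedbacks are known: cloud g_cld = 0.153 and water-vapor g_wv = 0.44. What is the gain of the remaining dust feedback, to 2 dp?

-0.10

Amplification A = ΔT/ΔT₀ = 6.37/3.21 = 1.984.
Total gain g = 1 − 1/A = 1 − 1/1.984 = 0.496.
Known gains sum to 0.153 + 0.44 = 0.593.
g_dust = 0.496 − 0.593 = -0.10.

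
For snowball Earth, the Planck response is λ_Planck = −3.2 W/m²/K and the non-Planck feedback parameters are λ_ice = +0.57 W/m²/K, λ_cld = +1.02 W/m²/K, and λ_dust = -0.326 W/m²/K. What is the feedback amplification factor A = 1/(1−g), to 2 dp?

1.65

Convert to gains: g_ice = 0.57/3.2 = 0.1781; g_cld = 1.02/3.2 = 0.3187; g_dust = -0.326/3.2 = -0.1019.
Total gain g = 0.3949.
A = 1/(1 − 0.3949) = 1.65.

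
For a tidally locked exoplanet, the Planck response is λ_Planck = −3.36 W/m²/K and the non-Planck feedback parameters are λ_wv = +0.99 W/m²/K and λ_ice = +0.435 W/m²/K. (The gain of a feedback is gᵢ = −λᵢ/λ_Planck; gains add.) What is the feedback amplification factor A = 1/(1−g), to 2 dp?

Convert to gains: g_wv = 0.99/3.36 = 0.2946; g_ice = 0.435/3.36 = 0.1295.
Total gain g = 0.4241.
A = 1/(1 − 0.4241) = 1.74.

1.74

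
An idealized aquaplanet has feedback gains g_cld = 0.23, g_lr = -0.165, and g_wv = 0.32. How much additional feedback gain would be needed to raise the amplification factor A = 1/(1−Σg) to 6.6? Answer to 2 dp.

0.46

Current total gain = 0.385.
Target gain for A = 6.6: g* = 1 − 1/6.6 = 0.8485.
Additional gain needed = 0.8485 − 0.385 = 0.46.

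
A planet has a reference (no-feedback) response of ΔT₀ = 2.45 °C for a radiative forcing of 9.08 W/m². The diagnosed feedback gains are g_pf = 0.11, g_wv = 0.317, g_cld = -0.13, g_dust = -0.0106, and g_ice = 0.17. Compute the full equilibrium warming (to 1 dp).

Total gain g = 0.11 + 0.317 − 0.13 − 0.0106 + 0.17 = 0.4564.
Amplification A = 1/(1 − 0.4564) = 1.84.
ΔT = 2.45 × 1.84 = 4.5 °C.

4.5 °C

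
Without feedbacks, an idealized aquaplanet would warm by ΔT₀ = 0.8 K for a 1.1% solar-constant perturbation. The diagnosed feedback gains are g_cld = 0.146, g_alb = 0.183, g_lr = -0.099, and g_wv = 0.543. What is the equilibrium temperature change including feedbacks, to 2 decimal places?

Total gain g = 0.146 + 0.183 − 0.099 + 0.543 = 0.773.
Amplification A = 1/(1 − 0.773) = 4.405.
ΔT = 0.8 × 4.405 = 3.52 K.

3.52 K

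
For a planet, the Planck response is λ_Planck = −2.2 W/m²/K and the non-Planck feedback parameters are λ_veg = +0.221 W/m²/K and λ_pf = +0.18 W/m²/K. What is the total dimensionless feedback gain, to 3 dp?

Convert to gains: g_veg = 0.221/2.2 = 0.1005; g_pf = 0.18/2.2 = 0.08182.
Total gain g = 0.18232.

0.182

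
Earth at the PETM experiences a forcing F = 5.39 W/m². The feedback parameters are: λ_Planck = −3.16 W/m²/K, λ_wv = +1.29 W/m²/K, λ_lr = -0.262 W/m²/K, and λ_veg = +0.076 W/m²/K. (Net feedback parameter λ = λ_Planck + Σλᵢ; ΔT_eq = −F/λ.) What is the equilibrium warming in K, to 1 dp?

Net feedback parameter λ = (−3.16) + (+1.29) + (-0.262) + (+0.076) = -2.056 W/m²/K.
ΔT = −F/λ = −5.39/(-2.056) = 2.6 K.

2.6 K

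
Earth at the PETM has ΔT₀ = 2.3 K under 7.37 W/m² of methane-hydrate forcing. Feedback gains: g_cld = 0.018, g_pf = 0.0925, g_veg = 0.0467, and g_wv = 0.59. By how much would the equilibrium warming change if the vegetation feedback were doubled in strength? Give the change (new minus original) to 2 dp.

Original: g = 0.7472, ΔT = 2.3/(1−0.7472) = 9.0981 K.
With doubled vegetation: g' = 0.7939, ΔT' = 2.3/(1−0.7939) = 11.1596 K.
Change = 11.1596 − 9.0981 = 2.06 K.

2.06 K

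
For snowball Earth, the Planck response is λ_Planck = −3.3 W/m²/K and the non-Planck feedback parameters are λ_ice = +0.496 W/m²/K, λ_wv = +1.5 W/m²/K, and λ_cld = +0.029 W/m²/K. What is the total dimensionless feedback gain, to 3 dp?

Convert to gains: g_ice = 0.496/3.3 = 0.1503; g_wv = 1.5/3.3 = 0.4545; g_cld = 0.029/3.3 = 0.008788.
Total gain g = 0.613588.

0.614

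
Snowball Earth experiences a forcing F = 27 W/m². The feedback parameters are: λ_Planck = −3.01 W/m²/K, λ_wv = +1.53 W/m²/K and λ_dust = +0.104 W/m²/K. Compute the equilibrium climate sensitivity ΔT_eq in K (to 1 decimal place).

Net feedback parameter λ = (−3.01) + (+1.53) + (+0.104) = -1.376 W/m²/K.
ΔT = −F/λ = −27/(-1.376) = 19.6 K.

19.6 K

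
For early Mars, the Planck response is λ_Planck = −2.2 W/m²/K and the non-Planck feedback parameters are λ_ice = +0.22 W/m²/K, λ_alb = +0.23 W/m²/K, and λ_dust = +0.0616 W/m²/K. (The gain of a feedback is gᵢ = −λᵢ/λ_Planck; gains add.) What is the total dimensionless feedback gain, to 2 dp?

0.23

Convert to gains: g_ice = 0.22/2.2 = 0.1; g_alb = 0.23/2.2 = 0.1045; g_dust = 0.0616/2.2 = 0.028.
Total gain g = 0.2325.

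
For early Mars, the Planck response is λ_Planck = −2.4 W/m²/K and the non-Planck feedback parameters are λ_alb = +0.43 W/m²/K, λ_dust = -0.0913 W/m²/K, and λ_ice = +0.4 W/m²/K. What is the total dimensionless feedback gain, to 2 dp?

Convert to gains: g_alb = 0.43/2.4 = 0.1792; g_dust = -0.0913/2.4 = -0.03804; g_ice = 0.4/2.4 = 0.1667.
Total gain g = 0.30786.

0.31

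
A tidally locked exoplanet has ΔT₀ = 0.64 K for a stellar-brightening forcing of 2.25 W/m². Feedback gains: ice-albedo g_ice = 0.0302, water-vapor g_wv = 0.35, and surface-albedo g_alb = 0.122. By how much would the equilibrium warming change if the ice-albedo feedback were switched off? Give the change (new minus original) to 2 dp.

Original: g = 0.5022, ΔT = 0.64/(1−0.5022) = 1.2857 K.
Without ice-albedo: g' = 0.472, ΔT' = 0.64/(1−0.472) = 1.2121 K.
Change = 1.2121 − 1.2857 = -0.07 K.

-0.07 K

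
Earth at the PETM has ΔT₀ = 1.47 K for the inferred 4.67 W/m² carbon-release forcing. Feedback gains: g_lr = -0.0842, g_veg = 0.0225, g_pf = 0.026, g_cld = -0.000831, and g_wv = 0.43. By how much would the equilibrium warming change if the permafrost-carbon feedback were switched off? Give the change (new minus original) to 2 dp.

Original: g = 0.393469, ΔT = 1.47/(1−0.393469) = 2.4236 K.
Without permafrost-carbon: g' = 0.367469, ΔT' = 1.47/(1−0.367469) = 2.3240 K.
Change = 2.3240 − 2.4236 = -0.10 K.

-0.10 K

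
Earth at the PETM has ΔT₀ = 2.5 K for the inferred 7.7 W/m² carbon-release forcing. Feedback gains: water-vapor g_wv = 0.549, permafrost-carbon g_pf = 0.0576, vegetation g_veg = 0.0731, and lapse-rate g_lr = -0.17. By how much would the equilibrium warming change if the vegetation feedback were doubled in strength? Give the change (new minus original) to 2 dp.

Original: g = 0.5097, ΔT = 2.5/(1−0.5097) = 5.0989 K.
With doubled vegetation: g' = 0.5828, ΔT' = 2.5/(1−0.5828) = 5.9923 K.
Change = 5.9923 − 5.0989 = 0.89 K.

0.89 K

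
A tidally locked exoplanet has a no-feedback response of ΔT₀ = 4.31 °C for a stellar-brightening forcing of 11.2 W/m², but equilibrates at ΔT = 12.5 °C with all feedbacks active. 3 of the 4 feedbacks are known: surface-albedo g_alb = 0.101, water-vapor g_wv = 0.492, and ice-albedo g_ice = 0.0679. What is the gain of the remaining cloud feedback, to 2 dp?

Amplification A = ΔT/ΔT₀ = 12.5/4.31 = 2.9.
Total gain g = 1 − 1/A = 1 − 1/2.9 = 0.6552.
Known gains sum to 0.101 + 0.492 + 0.0679 = 0.6609.
g_cld = 0.6552 − 0.6609 = -0.01.

-0.01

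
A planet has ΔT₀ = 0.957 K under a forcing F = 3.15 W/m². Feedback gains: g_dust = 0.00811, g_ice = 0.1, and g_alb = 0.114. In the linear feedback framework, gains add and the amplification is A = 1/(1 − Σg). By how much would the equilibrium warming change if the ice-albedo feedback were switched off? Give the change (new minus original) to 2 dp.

Original: g = 0.22211, ΔT = 0.957/(1−0.22211) = 1.2303 K.
Without ice-albedo: g' = 0.12211, ΔT' = 0.957/(1−0.12211) = 1.0901 K.
Change = 1.0901 − 1.2303 = -0.14 K.

-0.14 K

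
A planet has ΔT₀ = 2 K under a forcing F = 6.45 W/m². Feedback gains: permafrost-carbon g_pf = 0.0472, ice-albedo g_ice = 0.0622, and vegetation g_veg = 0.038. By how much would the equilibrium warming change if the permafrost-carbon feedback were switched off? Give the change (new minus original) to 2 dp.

-0.12 K

Original: g = 0.1474, ΔT = 2/(1−0.1474) = 2.3458 K.
Without permafrost-carbon: g' = 0.1002, ΔT' = 2/(1−0.1002) = 2.2227 K.
Change = 2.2227 − 2.3458 = -0.12 K.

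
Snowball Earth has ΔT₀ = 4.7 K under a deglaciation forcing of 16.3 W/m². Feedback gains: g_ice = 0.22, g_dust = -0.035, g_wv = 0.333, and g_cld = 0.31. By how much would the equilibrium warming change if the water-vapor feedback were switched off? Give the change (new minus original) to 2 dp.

-18.02 K

Original: g = 0.828, ΔT = 4.7/(1−0.828) = 27.3256 K.
Without water-vapor: g' = 0.495, ΔT' = 4.7/(1−0.495) = 9.3069 K.
Change = 9.3069 − 27.3256 = -18.02 K.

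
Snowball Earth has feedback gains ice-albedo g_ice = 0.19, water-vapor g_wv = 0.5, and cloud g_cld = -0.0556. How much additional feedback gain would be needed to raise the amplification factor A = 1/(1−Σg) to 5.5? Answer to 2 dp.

Current total gain = 0.6344.
Target gain for A = 5.5: g* = 1 − 1/5.5 = 0.8182.
Additional gain needed = 0.8182 − 0.6344 = 0.18.

0.18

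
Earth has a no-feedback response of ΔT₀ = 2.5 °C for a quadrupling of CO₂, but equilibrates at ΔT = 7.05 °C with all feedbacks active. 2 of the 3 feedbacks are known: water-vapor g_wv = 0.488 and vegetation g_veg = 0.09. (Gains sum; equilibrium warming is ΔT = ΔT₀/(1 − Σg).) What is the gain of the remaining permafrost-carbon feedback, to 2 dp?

Amplification A = ΔT/ΔT₀ = 7.05/2.5 = 2.82.
Total gain g = 1 − 1/A = 1 − 1/2.82 = 0.6454.
Known gains sum to 0.488 + 0.09 = 0.578.
g_pf = 0.6454 − 0.578 = 0.07.

0.07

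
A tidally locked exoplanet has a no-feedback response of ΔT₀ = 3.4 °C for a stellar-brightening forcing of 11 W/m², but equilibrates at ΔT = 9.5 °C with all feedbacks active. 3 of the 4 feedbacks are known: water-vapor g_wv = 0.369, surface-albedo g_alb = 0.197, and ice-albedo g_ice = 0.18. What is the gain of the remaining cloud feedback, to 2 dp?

Amplification A = ΔT/ΔT₀ = 9.5/3.4 = 2.794.
Total gain g = 1 − 1/A = 1 − 1/2.794 = 0.6421.
Known gains sum to 0.369 + 0.197 + 0.18 = 0.746.
g_cld = 0.6421 − 0.746 = -0.10.

-0.10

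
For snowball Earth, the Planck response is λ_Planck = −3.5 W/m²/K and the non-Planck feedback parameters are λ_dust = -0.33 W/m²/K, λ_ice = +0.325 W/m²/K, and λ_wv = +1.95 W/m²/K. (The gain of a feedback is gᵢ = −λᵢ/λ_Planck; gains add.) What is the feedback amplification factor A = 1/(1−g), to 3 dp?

Convert to gains: g_dust = -0.33/3.5 = -0.09429; g_ice = 0.325/3.5 = 0.09286; g_wv = 1.95/3.5 = 0.5571.
Total gain g = 0.55567.
A = 1/(1 − 0.55567) = 2.251.

2.251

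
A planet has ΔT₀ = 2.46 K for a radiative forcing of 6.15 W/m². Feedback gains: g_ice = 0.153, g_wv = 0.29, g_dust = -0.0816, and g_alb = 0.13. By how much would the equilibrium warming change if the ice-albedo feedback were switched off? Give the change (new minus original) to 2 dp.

Original: g = 0.4914, ΔT = 2.46/(1−0.4914) = 4.8368 K.
Without ice-albedo: g' = 0.3384, ΔT' = 2.46/(1−0.3384) = 3.7183 K.
Change = 3.7183 − 4.8368 = -1.12 K.

-1.12 K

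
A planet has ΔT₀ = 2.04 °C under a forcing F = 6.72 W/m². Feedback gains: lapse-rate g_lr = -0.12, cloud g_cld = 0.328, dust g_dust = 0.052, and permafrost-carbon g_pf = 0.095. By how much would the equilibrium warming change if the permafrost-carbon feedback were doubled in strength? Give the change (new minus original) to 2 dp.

0.55 °C

Original: g = 0.355, ΔT = 2.04/(1−0.355) = 3.1628 °C.
With doubled permafrost-carbon: g' = 0.45, ΔT' = 2.04/(1−0.45) = 3.7091 °C.
Change = 3.7091 − 3.1628 = 0.55 °C.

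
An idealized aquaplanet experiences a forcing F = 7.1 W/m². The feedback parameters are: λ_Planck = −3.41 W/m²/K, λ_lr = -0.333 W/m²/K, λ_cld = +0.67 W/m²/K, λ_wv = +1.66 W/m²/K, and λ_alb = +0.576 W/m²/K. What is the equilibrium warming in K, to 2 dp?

Net feedback parameter λ = (−3.41) + (-0.333) + (+0.67) + (+1.66) + (+0.576) = -0.837 W/m²/K.
ΔT = −F/λ = −7.1/(-0.837) = 8.48 K.

8.48 K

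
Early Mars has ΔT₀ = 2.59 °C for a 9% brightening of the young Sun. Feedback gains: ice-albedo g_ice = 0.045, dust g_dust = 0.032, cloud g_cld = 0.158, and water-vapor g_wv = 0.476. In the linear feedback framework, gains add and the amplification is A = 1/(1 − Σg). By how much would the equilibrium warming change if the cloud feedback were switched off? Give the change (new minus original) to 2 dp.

Original: g = 0.711, ΔT = 2.59/(1−0.711) = 8.9619 °C.
Without cloud: g' = 0.553, ΔT' = 2.59/(1−0.553) = 5.7942 °C.
Change = 5.7942 − 8.9619 = -3.17 °C.

-3.17 °C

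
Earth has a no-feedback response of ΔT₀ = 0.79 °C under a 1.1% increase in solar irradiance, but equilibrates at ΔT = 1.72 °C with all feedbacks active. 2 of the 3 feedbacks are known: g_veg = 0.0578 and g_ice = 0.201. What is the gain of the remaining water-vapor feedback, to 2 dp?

0.28

Amplification A = ΔT/ΔT₀ = 1.72/0.79 = 2.177.
Total gain g = 1 − 1/A = 1 − 1/2.177 = 0.5407.
Known gains sum to 0.0578 + 0.201 = 0.2588.
g_wv = 0.5407 − 0.2588 = 0.28.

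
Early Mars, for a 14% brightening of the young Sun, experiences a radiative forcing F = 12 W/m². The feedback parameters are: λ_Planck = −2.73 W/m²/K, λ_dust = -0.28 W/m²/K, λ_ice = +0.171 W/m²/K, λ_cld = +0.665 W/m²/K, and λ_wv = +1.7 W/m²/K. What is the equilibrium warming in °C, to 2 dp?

Net feedback parameter λ = (−2.73) + (-0.28) + (+0.171) + (+0.665) + (+1.7) = -0.474 W/m²/K.
ΔT = −F/λ = −12/(-0.474) = 25.32 °C.

25.32 °C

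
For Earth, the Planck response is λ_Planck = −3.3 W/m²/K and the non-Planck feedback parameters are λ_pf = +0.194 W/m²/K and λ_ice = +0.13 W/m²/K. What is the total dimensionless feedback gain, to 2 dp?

Convert to gains: g_pf = 0.194/3.3 = 0.05879; g_ice = 0.13/3.3 = 0.03939.
Total gain g = 0.09818.

0.10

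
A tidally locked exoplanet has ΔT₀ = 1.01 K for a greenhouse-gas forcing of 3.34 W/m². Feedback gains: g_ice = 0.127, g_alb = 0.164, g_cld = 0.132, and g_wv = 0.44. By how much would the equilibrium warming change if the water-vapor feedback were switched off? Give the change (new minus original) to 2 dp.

-5.62 K

Original: g = 0.863, ΔT = 1.01/(1−0.863) = 7.3723 K.
Without water-vapor: g' = 0.423, ΔT' = 1.01/(1−0.423) = 1.7504 K.
Change = 1.7504 − 7.3723 = -5.62 K.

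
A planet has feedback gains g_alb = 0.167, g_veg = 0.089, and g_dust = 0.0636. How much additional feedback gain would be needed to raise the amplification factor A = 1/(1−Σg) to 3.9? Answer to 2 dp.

0.42

Current total gain = 0.3196.
Target gain for A = 3.9: g* = 1 − 1/3.9 = 0.7436.
Additional gain needed = 0.7436 − 0.3196 = 0.42.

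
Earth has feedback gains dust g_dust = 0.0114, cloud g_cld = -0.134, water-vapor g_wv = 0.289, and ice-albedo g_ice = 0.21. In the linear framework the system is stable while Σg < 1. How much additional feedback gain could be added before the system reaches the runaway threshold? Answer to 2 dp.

Current total gain = 0.0114 − 0.134 + 0.289 + 0.21 = 0.3764.
Margin to runaway = 1 − 0.3764 = 0.62.

0.62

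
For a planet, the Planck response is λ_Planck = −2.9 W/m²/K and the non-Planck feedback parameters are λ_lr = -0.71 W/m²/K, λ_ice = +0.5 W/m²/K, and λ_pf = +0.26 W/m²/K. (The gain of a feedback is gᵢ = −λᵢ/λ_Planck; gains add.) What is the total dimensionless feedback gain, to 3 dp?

Convert to gains: g_lr = -0.71/2.9 = -0.2448; g_ice = 0.5/2.9 = 0.1724; g_pf = 0.26/2.9 = 0.08966.
Total gain g = 0.01726.

0.017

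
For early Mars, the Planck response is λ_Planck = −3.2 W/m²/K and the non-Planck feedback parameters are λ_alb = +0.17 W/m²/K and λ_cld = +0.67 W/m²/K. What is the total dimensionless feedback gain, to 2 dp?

0.26

Convert to gains: g_alb = 0.17/3.2 = 0.05312; g_cld = 0.67/3.2 = 0.2094.
Total gain g = 0.26252.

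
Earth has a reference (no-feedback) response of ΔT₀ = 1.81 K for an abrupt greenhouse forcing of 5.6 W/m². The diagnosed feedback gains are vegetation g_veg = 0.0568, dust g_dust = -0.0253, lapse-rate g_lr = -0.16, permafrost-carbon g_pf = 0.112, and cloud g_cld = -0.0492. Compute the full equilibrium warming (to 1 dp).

1.7 K

Total gain g = 0.0568 − 0.0253 − 0.16 + 0.112 − 0.0492 = -0.0657.
Amplification A = 1/(1 + 0.0657) = 0.9384.
ΔT = 1.81 × 0.9384 = 1.7 K.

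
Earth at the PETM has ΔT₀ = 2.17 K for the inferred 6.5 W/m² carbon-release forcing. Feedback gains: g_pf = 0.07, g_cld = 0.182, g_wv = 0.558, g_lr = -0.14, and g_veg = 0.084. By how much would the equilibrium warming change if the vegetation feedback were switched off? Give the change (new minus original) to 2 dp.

Original: g = 0.754, ΔT = 2.17/(1−0.754) = 8.8211 K.
Without vegetation: g' = 0.67, ΔT' = 2.17/(1−0.67) = 6.5758 K.
Change = 6.5758 − 8.8211 = -2.25 K.

-2.25 K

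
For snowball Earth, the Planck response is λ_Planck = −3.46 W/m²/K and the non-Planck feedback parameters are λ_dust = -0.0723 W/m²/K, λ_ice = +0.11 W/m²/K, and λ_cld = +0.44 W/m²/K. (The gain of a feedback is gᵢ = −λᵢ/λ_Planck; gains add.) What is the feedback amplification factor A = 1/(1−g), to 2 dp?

1.16

Convert to gains: g_dust = -0.0723/3.46 = -0.0209; g_ice = 0.11/3.46 = 0.03179; g_cld = 0.44/3.46 = 0.1272.
Total gain g = 0.13809.
A = 1/(1 − 0.13809) = 1.16.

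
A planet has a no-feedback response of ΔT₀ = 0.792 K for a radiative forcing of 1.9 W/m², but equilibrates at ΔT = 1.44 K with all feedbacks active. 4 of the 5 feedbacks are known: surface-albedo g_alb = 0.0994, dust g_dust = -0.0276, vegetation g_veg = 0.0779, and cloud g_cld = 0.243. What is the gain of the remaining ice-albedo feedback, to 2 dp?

0.06

Amplification A = ΔT/ΔT₀ = 1.44/0.792 = 1.818.
Total gain g = 1 − 1/A = 1 − 1/1.818 = 0.4499.
Known gains sum to 0.0994 − 0.0276 + 0.0779 + 0.243 = 0.3927.
g_ice = 0.4499 − 0.3927 = 0.06.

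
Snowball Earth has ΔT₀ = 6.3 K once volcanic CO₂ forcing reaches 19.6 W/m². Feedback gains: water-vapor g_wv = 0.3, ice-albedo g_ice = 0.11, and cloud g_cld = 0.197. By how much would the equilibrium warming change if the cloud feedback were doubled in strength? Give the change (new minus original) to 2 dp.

16.11 K

Original: g = 0.607, ΔT = 6.3/(1−0.607) = 16.0305 K.
With doubled cloud: g' = 0.804, ΔT' = 6.3/(1−0.804) = 32.1429 K.
Change = 32.1429 − 16.0305 = 16.11 K.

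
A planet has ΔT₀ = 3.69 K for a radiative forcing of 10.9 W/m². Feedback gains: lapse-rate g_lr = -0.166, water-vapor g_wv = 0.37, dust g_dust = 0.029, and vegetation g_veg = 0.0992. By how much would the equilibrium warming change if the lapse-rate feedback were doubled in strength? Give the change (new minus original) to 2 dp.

-1.10 K

Original: g = 0.3322, ΔT = 3.69/(1−0.3322) = 5.5256 K.
With doubled lapse-rate: g' = 0.1662, ΔT' = 3.69/(1−0.1662) = 4.4255 K.
Change = 4.4255 − 5.5256 = -1.10 K.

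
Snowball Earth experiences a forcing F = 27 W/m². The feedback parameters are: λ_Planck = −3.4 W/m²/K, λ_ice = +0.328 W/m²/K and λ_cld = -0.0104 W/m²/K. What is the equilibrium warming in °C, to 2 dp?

8.76 °C

Net feedback parameter λ = (−3.4) + (+0.328) + (-0.0104) = -3.0824 W/m²/K.
ΔT = −F/λ = −27/(-3.0824) = 8.76 °C.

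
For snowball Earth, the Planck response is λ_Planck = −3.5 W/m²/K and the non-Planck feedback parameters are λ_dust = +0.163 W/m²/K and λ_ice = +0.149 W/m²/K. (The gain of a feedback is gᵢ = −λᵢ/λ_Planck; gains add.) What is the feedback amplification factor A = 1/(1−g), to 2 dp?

1.10

Convert to gains: g_dust = 0.163/3.5 = 0.04657; g_ice = 0.149/3.5 = 0.04257.
Total gain g = 0.08914.
A = 1/(1 − 0.08914) = 1.10.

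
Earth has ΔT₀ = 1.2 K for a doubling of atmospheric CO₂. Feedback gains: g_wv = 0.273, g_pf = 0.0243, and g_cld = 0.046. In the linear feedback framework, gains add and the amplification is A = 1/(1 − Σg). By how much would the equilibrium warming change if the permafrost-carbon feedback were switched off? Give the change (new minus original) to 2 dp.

-0.07 K

Original: g = 0.3433, ΔT = 1.2/(1−0.3433) = 1.8273 K.
Without permafrost-carbon: g' = 0.319, ΔT' = 1.2/(1−0.319) = 1.7621 K.
Change = 1.7621 − 1.8273 = -0.07 K.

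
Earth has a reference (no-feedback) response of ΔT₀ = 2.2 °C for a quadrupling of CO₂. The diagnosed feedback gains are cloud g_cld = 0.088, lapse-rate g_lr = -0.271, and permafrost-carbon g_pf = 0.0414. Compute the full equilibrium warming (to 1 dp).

Total gain g = 0.088 − 0.271 + 0.0414 = -0.1416.
Amplification A = 1/(1 + 0.1416) = 0.876.
ΔT = 2.2 × 0.876 = 1.9 °C.

1.9 °C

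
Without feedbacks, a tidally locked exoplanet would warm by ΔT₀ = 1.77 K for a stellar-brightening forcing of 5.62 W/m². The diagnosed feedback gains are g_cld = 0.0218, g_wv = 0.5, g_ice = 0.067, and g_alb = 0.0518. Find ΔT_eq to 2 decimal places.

4.92 K

Total gain g = 0.0218 + 0.5 + 0.067 + 0.0518 = 0.6406.
Amplification A = 1/(1 − 0.6406) = 2.782.
ΔT = 1.77 × 2.782 = 4.92 K.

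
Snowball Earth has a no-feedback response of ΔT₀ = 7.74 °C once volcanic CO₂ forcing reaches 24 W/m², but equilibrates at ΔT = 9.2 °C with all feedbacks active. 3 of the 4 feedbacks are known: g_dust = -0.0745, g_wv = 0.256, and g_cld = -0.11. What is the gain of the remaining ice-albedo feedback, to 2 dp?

Amplification A = ΔT/ΔT₀ = 9.2/7.74 = 1.189.
Total gain g = 1 − 1/A = 1 − 1/1.189 = 0.159.
Known gains sum to -0.0745 + 0.256 − 0.11 = 0.0715.
g_ice = 0.159 − 0.0715 = 0.09.

0.09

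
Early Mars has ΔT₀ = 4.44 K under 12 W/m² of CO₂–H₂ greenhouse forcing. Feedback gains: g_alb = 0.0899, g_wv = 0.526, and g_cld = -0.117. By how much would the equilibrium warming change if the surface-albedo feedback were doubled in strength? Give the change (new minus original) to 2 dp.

1.94 K

Original: g = 0.4989, ΔT = 4.44/(1−0.4989) = 8.8605 K.
With doubled surface-albedo: g' = 0.5888, ΔT' = 4.44/(1−0.5888) = 10.7977 K.
Change = 10.7977 − 8.8605 = 1.94 K.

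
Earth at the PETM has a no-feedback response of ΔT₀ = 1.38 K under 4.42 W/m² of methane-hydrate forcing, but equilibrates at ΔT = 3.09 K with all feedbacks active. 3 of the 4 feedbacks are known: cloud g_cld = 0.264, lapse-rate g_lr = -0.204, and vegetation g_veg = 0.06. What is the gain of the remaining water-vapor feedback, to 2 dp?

Amplification A = ΔT/ΔT₀ = 3.09/1.38 = 2.239.
Total gain g = 1 − 1/A = 1 − 1/2.239 = 0.5534.
Known gains sum to 0.264 − 0.204 + 0.06 = 0.12.
g_wv = 0.5534 − 0.12 = 0.43.

0.43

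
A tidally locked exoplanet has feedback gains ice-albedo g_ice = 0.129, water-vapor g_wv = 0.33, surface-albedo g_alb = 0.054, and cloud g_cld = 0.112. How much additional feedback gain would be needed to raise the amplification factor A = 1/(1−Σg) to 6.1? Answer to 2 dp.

0.21

Current total gain = 0.625.
Target gain for A = 6.1: g* = 1 − 1/6.1 = 0.8361.
Additional gain needed = 0.8361 − 0.625 = 0.21.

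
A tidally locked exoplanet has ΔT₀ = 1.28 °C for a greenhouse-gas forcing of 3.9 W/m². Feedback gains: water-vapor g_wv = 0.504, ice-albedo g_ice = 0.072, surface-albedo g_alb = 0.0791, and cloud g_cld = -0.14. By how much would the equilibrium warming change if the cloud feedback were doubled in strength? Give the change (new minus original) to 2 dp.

-0.59 °C

Original: g = 0.5151, ΔT = 1.28/(1−0.5151) = 2.6397 °C.
With doubled cloud: g' = 0.3751, ΔT' = 1.28/(1−0.3751) = 2.0483 °C.
Change = 2.0483 − 2.6397 = -0.59 °C.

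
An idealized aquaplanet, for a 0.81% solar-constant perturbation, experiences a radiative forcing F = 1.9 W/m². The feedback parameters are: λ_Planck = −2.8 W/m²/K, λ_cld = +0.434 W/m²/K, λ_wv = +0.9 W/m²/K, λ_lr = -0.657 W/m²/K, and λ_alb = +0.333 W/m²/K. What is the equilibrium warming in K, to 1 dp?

1.1 K

Net feedback parameter λ = (−2.8) + (+0.434) + (+0.9) + (-0.657) + (+0.333) = -1.79 W/m²/K.
ΔT = −F/λ = −1.9/(-1.79) = 1.1 K.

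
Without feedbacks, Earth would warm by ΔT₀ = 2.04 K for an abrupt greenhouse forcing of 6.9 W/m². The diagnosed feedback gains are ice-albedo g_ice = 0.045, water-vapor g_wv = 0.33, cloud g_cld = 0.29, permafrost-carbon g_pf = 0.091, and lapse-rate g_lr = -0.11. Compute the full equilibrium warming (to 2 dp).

5.76 K

Total gain g = 0.045 + 0.33 + 0.29 + 0.091 − 0.11 = 0.646.
Amplification A = 1/(1 − 0.646) = 2.825.
ΔT = 2.04 × 2.825 = 5.76 K.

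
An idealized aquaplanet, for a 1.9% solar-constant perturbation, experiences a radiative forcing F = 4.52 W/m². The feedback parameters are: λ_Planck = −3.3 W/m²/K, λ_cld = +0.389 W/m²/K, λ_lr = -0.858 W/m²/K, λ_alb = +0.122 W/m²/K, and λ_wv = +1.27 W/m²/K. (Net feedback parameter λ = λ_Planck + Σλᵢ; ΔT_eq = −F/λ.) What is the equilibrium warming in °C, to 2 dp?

1.90 °C

Net feedback parameter λ = (−3.3) + (+0.389) + (-0.858) + (+0.122) + (+1.27) = -2.377 W/m²/K.
ΔT = −F/λ = −4.52/(-2.377) = 1.90 °C.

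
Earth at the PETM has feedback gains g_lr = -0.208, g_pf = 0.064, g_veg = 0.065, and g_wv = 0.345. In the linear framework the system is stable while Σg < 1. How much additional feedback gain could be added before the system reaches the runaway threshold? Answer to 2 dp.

0.73

Current total gain = -0.208 + 0.064 + 0.065 + 0.345 = 0.266.
Margin to runaway = 1 − 0.266 = 0.73.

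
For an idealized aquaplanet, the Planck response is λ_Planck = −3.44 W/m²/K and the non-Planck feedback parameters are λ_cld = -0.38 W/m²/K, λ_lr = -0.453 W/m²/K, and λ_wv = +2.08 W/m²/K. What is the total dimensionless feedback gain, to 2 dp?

0.36

Convert to gains: g_cld = -0.38/3.44 = -0.1105; g_lr = -0.453/3.44 = -0.1317; g_wv = 2.08/3.44 = 0.6047.
Total gain g = 0.3625.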